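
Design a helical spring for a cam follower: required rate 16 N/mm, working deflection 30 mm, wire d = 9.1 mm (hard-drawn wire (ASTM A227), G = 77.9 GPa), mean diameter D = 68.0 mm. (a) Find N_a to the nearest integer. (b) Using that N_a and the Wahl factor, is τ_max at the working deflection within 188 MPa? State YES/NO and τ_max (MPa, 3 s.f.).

(a) 13 coils; (b) YES, τ_max = 135 MPa

N_a = Gd⁴/(8D³k) = (77.9×10³)(9.1⁴)/(8·68.0³·16) = 13.27 → N_a = 13
Actual rate k = Gd⁴/(8D³·13) = 16.336 N/mm
Working load F = kδ = 16.336·30 = 490.08 N
C = 68.0/9.1 = 7.4725; K_W = (4C−1)/(4C−4)+0.615/C = 1.1982
τ_max = K_W·8FD/(πd³) = 1.1982·112.61 = 134.93 MPa
τ_max ≤ 188 MPa → acceptable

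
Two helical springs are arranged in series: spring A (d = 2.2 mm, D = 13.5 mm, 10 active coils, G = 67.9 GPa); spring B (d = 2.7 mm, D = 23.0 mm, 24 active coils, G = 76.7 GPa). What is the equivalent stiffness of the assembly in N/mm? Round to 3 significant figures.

k_A = Gd⁴/(8D³N_a) = (67.9×10³)(2.2⁴)/(8·13.5³·10) = 8.0811 N/mm
k_B = Gd⁴/(8D³N_a) = (76.7×10³)(2.7⁴)/(8·23.0³·24) = 1.7449 N/mm
Series: 1/k_eq = 1/8.0811 + 1/1.7449 = 0.69685; k_eq = 1.435 N/mm

1.44 N/mm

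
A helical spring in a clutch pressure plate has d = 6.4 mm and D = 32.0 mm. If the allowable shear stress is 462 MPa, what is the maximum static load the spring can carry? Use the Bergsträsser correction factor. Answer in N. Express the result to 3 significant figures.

C = D/d = 32.0/6.4 = 5.0000
K_B = (4C+2)/(4C−3) = 22.000/17.000 = 1.2941
τ_max = K·8FD/(πd³) → F_max = τ_allow·πd³/(8DK)
F_max = 462·π·6.4³/(8·32.0·1.2941) = 3.8048e+05/331.29 = 1148.5 N

1150 N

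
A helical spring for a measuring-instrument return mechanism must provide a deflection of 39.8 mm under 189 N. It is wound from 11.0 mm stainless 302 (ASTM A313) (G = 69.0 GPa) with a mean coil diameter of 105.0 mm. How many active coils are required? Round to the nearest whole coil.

Required rate k = F/δ = 189/39.8 = 4.7487 N/mm
N_a = Gd⁴/(8D³k) = (69.0×10³ × 11.0⁴)/(8 × 105.0³ × 4.7487)
    = 1.01023e+09 / 4.39781e+07 = 22.97 → 23 coils

23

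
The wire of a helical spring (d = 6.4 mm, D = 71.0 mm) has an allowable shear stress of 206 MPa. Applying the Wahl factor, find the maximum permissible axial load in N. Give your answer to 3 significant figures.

C = D/d = 71.0/6.4 = 11.0938
K_W = (4C−1)/(4C−4) + 0.615/C = 43.375/40.375 + 0.0554 = 1.1297
τ_max = K·8FD/(πd³) → F_max = τ_allow·πd³/(8DK)
F_max = 206·π·6.4³/(8·71.0·1.1297) = 1.6965e+05/641.69 = 264.38 N

264 N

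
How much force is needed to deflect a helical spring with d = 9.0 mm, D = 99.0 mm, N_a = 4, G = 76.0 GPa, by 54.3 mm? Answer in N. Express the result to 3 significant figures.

872 N

k = Gd⁴/(8D³N_a) = (76.0×10³)(9.0⁴)/(8·99.0³·4) = 16.059 N/mm
F = k·δ = 16.059 × 54.3 = 872.02 N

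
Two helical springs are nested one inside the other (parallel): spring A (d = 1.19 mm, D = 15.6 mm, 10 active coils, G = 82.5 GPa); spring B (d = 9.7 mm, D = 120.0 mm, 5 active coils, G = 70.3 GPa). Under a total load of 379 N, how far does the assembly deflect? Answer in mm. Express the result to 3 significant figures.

39.7 mm

k_A = Gd⁴/(8D³N_a) = (82.5×10³)(1.19⁴)/(8·15.6³·10) = 0.54473 N/mm
k_B = Gd⁴/(8D³N_a) = (70.3×10³)(9.7⁴)/(8·120.0³·5) = 9.0041 N/mm
Parallel: k_eq = 0.54473 + 9.0041 = 9.5488 N/mm
δ = F/k_eq = 379/9.5488 = 39.691 mm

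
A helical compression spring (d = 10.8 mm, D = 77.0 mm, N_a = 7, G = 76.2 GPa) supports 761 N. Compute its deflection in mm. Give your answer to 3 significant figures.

k = Gd⁴/(8D³N_a) = (76.2×10³)(10.8⁴)/(8·77.0³·7) = 40.55 N/mm
δ = F/k = 761 / 40.55 = 18.767 mm

18.8 mm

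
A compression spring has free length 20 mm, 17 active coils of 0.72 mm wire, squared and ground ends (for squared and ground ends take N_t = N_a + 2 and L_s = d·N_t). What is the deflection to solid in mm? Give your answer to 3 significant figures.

N_t = 19; L_s = 0.72·19 = 13.68 mm
δ_solid = L₀ − L_s = 20 − 13.68 = 6.32 mm

6.32 mm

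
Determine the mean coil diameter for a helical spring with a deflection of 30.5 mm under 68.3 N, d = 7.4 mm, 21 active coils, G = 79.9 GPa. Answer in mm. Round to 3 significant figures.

86.0 mm

Required rate k = F/δ = 68.3/30.5 = 2.2393 N/mm
D = (Gd⁴/(8N_a·k))^(1/3) = (79.9×10³·7.4⁴/(8·21·2.2393))^(1/3)
  = (636859)^(1/3) = 86.0362 mm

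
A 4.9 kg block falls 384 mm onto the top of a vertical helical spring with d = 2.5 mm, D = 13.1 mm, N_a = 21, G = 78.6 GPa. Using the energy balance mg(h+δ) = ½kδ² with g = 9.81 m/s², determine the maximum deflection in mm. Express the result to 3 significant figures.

73.6 mm

k = Gd⁴/(8D³N_a) = (78.6×10³)(2.5⁴)/(8·13.1³·21) = 8.1294 N/mm
W = mg = 4.9 × 9.81 = 48.069 N
½kδ² − Wδ − Wh = 0 → δ = (W + √(W² + 2kWh))/k
δ = (48.069 + √(2310.6 + 300114))/8.1294 = (48.069 + 549.93)/8.1294 = 73.56 mm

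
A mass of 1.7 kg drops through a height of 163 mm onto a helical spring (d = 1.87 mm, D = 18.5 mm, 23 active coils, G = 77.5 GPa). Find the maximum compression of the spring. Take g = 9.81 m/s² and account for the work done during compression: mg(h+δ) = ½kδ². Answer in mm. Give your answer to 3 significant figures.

105 mm

k = Gd⁴/(8D³N_a) = (77.5×10³)(1.87⁴)/(8·18.5³·23) = 0.81346 N/mm
W = mg = 1.7 × 9.81 = 16.677 N
½kδ² − Wδ − Wh = 0 → δ = (W + √(W² + 2kWh))/k
δ = (16.677 + √(278.12 + 4422.53))/0.81346 = (16.677 + 68.561)/0.81346 = 104.79 mm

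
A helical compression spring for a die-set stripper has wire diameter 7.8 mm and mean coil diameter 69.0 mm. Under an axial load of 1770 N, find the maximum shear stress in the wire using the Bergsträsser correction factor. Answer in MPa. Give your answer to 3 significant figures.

Spring index C = D/d = 69.0/7.8 = 8.8462
K_B = (4C+2)/(4C−3) = 37.385/32.385 = 1.1544
τ₀ = 8FD/(πd³) = 8·1770·69.0/(π·7.8³) = 977040/1490.8 = 655.36 MPa
τ_max = K·τ₀ = 1.1544 × 655.36 = 756.54 MPa

757 MPa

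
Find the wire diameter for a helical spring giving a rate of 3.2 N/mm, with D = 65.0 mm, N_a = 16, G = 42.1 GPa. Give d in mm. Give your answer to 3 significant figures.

7.19 mm

d = (8D³N_a·k / G)^(1/4) = (8·65.0³·16·3.2 / (42.1×10³))^0.25
  = (2671.9)^0.25 = 7.1896 mm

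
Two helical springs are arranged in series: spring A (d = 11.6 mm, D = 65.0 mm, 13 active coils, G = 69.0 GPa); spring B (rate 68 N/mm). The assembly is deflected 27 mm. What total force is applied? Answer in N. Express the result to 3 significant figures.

k_A = Gd⁴/(8D³N_a) = (69.0×10³)(11.6⁴)/(8·65.0³·13) = 43.743 N/mm
Series: 1/k_eq = 1/43.743 + 1/68 = 0.037567; k_eq = 26.619 N/mm
F = k_eq·δ = 26.619·27 = 718.72 N

719 N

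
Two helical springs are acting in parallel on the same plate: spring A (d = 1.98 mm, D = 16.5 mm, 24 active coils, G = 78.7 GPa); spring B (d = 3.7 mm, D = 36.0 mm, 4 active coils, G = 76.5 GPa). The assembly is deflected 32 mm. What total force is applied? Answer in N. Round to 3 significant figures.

k_A = Gd⁴/(8D³N_a) = (78.7×10³)(1.98⁴)/(8·16.5³·24) = 1.4024 N/mm
k_B = Gd⁴/(8D³N_a) = (76.5×10³)(3.7⁴)/(8·36.0³·4) = 9.6031 N/mm
Parallel: k_eq = 1.4024 + 9.6031 = 11.006 N/mm
F = k_eq·δ = 11.006·32 = 352.18 N

352 N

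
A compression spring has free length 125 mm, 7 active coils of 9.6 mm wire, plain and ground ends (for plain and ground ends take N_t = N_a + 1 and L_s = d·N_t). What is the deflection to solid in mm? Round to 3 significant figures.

48.2 mm

N_t = 8; L_s = 9.6·8 = 76.8 mm
δ_solid = L₀ − L_s = 125 − 76.8 = 48.2 mm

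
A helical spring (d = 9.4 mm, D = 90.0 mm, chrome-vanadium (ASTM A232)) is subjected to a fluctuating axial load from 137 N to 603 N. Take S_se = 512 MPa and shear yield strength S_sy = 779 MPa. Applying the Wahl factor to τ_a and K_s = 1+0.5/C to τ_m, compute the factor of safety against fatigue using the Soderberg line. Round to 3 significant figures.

C = D/d = 90.0/9.4 = 9.5745; K_W = (4C−1)/(4C−4)+0.615/C = 1.1517; K_s = 1+0.5/C = 1.0522
F_a = (F_max−F_min)/2 = 233 N; F_m = (F_max+F_min)/2 = 370 N
τ_a = K_W·8F_aD/(πd³) = 1.1517 × 64.292 = 74.045 MPa
τ_m = K_s·8F_mD/(πd³) = 1.0522 × 102.09 = 107.43 MPa
Soderberg: 1/n_f = τ_a/S_se + τ_m/S_sy = 74.045/512 + 107.43/779 = 0.14462 + 0.13790 = 0.28252
n_f = 1/0.28252 = 3.54

3.54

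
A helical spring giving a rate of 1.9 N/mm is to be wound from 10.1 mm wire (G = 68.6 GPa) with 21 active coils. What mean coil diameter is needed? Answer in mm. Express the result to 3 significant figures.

D = (Gd⁴/(8N_a·k))^(1/3) = (68.6×10³·10.1⁴/(8·21·1.9))^(1/3)
  = (2.23639e+06)^(1/3) = 130.7722 mm

131 mm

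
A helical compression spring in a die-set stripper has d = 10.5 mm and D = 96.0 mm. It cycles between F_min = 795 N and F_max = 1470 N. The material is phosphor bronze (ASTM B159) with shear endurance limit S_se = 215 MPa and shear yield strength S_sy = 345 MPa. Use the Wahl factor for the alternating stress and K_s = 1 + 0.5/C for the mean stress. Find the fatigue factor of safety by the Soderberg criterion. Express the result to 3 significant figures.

0.897

C = D/d = 96.0/10.5 = 9.1429; K_W = (4C−1)/(4C−4)+0.615/C = 1.1594; K_s = 1+0.5/C = 1.0547
F_a = (F_max−F_min)/2 = 337.5 N; F_m = (F_max+F_min)/2 = 1132.5 N
τ_a = K_W·8F_aD/(πd³) = 1.1594 × 71.272 = 82.63 MPa
τ_m = K_s·8F_mD/(πd³) = 1.0547 × 239.16 = 252.24 MPa
Soderberg: 1/n_f = τ_a/S_se + τ_m/S_sy = 82.63/215 + 252.24/345 = 0.38433 + 0.73112 = 1.1154
n_f = 1/1.1154 = 0.8965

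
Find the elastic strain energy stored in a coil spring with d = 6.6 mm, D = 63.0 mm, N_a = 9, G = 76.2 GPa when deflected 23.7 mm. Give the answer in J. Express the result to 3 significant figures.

2.26 J

k = Gd⁴/(8D³N_a) = (76.2×10³)(6.6⁴)/(8·63.0³·9) = 8.0311 N/mm
U = ½kδ² = 0.5 × 8.0311 × 23.7² = 2255.5 N·mm = 2.2555 J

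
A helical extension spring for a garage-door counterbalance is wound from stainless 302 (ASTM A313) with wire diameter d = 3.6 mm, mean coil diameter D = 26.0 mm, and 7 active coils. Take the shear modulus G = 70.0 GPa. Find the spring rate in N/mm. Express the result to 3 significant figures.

k = Gd⁴/(8D³N_a) = (70.0×10³ × 3.6⁴) / (8 × 26.0³ × 7)
  = 1.17573e+07 / 984256 = 11.945 N/mm

11.9 N/mm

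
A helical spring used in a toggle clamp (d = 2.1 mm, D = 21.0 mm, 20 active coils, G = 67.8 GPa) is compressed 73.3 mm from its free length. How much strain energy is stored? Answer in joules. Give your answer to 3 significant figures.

2.39 J

k = Gd⁴/(8D³N_a) = (67.8×10³)(2.1⁴)/(8·21.0³·20) = 0.88988 N/mm
U = ½kδ² = 0.5 × 0.88988 × 73.3² = 2390.6 N·mm = 2.3906 J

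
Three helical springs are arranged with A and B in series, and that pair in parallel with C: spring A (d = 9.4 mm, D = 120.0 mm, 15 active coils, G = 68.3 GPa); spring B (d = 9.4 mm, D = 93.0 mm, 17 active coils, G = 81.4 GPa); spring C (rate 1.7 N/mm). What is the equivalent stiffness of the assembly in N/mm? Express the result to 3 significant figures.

3.48 N/mm

k_A = Gd⁴/(8D³N_a) = (68.3×10³)(9.4⁴)/(8·120.0³·15) = 2.5716 N/mm
k_B = Gd⁴/(8D³N_a) = (81.4×10³)(9.4⁴)/(8·93.0³·17) = 5.8096 N/mm
Springs A,B series: k_AB = 1/(1/2.5716+1/5.8096) = 1.7826 N/mm; parallel with C: k_eq = 1.7826+1.7 = 3.4826 N/mm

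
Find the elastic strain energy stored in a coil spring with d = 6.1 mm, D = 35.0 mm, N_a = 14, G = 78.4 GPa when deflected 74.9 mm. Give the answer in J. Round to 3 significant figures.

k = Gd⁴/(8D³N_a) = (78.4×10³)(6.1⁴)/(8·35.0³·14) = 22.605 N/mm
U = ½kδ² = 0.5 × 22.605 × 74.9² = 63408 N·mm = 63.408 J

63.4 J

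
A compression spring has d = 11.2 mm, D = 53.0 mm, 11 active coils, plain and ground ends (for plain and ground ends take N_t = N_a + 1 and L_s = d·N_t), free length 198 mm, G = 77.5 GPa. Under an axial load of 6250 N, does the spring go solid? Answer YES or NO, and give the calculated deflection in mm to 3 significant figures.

YES, δ = 67.1 mm

k = Gd⁴/(8D³N_a) = (77.5×10³)(11.2⁴)/(8·53.0³·11) = 93.082 N/mm
N_t = 12; L_s = 11.2·12 = 134.4 mm; δ_solid = L₀ − L_s = 198 − 134.4 = 63.6 mm
δ = F/k = 6250/93.082 = 67.145 mm
δ ≥ δ_solid → spring goes solid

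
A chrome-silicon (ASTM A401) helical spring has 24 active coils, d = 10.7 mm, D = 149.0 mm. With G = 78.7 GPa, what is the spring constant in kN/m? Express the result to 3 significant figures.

1.62 kN/m

k = Gd⁴/(8D³N_a) = (78.7×10³ × 10.7⁴) / (8 × 149.0³ × 24)
  = 1.0316e+09 / 6.35126e+08 = 1.6242 N/mm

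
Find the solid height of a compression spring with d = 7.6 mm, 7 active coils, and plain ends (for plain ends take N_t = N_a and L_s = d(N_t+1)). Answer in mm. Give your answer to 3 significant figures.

60.8 mm

plain ends: N_t = N_a = 7
L_s = d·(N_t+1) = 7.6 × 8 = 60.8 mm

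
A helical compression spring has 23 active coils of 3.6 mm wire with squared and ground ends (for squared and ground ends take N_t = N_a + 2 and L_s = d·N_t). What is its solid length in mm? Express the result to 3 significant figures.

90.0 mm

squared and ground ends: N_t = N_a + 2 = 23 + 2 = 25
L_s = d·N_t = 3.6 × 25 = 90 mm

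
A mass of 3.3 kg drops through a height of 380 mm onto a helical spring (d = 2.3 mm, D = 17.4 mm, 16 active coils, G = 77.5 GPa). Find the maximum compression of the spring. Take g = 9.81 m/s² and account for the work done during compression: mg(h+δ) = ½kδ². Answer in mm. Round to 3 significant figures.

k = Gd⁴/(8D³N_a) = (77.5×10³)(2.3⁴)/(8·17.4³·16) = 3.2163 N/mm
W = mg = 3.3 × 9.81 = 32.373 N
½kδ² − Wδ − Wh = 0 → δ = (W + √(W² + 2kWh))/k
δ = (32.373 + √(1048 + 79132))/3.2163 = (32.373 + 283.16)/3.2163 = 98.105 mm

98.1 mm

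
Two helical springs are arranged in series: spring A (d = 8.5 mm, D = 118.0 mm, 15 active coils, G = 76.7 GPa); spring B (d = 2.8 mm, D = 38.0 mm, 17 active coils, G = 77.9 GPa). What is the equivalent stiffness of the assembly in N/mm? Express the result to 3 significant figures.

k_A = Gd⁴/(8D³N_a) = (76.7×10³)(8.5⁴)/(8·118.0³·15) = 2.0307 N/mm
k_B = Gd⁴/(8D³N_a) = (77.9×10³)(2.8⁴)/(8·38.0³·17) = 0.64162 N/mm
Series: 1/k_eq = 1/2.0307 + 1/0.64162 = 2.051; k_eq = 0.48757 N/mm

0.488 N/mm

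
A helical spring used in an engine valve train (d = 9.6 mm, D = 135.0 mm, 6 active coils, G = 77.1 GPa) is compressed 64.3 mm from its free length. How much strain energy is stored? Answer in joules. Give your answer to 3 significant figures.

k = Gd⁴/(8D³N_a) = (77.1×10³)(9.6⁴)/(8·135.0³·6) = 5.5449 N/mm
U = ½kδ² = 0.5 × 5.5449 × 64.3² = 11463 N·mm = 11.463 J

11.5 J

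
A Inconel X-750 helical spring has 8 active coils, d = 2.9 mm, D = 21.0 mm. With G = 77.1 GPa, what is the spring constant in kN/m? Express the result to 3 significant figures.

9.20 kN/m

k = Gd⁴/(8D³N_a) = (77.1×10³ × 2.9⁴) / (8 × 21.0³ × 8)
  = 5.45314e+06 / 592704 = 9.2004 N/mm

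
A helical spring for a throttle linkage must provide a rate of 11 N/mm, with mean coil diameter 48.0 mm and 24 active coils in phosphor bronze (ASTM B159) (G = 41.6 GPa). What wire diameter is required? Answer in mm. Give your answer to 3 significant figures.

d = (8D³N_a·k / G)^(1/4) = (8·48.0³·24·11 / (41.6×10³))^0.25
  = (5614.7)^0.25 = 8.6563 mm

8.66 mm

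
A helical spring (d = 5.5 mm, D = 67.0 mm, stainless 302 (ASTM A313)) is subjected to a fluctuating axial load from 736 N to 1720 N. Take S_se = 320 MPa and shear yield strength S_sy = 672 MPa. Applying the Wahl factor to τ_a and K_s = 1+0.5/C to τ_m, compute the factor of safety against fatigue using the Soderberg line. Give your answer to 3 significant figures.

0.269

C = D/d = 67.0/5.5 = 12.1818; K_W = (4C−1)/(4C−4)+0.615/C = 1.1176; K_s = 1+0.5/C = 1.0410
F_a = (F_max−F_min)/2 = 492 N; F_m = (F_max+F_min)/2 = 1228 N
τ_a = K_W·8F_aD/(πd³) = 1.1176 × 504.54 = 563.85 MPa
τ_m = K_s·8F_mD/(πd³) = 1.0410 × 1259.3 = 1311 MPa
Soderberg: 1/n_f = τ_a/S_se + τ_m/S_sy = 563.85/320 + 1311/672 = 1.76203 + 1.95086 = 3.7129
n_f = 1/3.7129 = 0.2693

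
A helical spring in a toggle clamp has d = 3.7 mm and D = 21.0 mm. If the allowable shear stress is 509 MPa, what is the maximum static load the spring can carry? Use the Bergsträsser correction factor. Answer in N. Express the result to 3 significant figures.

C = D/d = 21.0/3.7 = 5.6757
K_B = (4C+2)/(4C−3) = 24.703/19.703 = 1.2538
τ_max = K·8FD/(πd³) → F_max = τ_allow·πd³/(8DK)
F_max = 509·π·3.7³/(8·21.0·1.2538) = 80998/210.63 = 384.54 N

385 N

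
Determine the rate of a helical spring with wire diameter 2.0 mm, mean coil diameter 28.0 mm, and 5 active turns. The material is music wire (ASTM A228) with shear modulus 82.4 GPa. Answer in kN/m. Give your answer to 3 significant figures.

k = Gd⁴/(8D³N_a) = (82.4×10³ × 2.0⁴) / (8 × 28.0³ × 5)
  = 1.3184e+06 / 878080 = 1.5015 N/mm

1.50 kN/m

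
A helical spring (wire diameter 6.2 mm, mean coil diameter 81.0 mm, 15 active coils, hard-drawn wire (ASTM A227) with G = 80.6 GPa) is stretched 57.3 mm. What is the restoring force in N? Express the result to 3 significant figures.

k = Gd⁴/(8D³N_a) = (80.6×10³)(6.2⁴)/(8·81.0³·15) = 1.8675 N/mm
F = k·δ = 1.8675 × 57.3 = 107.01 N

107 N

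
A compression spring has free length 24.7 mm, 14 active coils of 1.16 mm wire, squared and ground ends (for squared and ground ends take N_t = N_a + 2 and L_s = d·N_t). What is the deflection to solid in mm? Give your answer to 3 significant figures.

6.14 mm

N_t = 16; L_s = 1.16·16 = 18.56 mm
δ_solid = L₀ − L_s = 24.7 − 18.56 = 6.14 mm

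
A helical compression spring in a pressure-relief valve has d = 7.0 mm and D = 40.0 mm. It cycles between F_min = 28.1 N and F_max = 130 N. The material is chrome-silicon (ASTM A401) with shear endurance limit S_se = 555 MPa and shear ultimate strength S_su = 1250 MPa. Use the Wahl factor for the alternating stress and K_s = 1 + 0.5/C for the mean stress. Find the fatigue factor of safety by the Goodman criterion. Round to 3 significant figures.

C = D/d = 40.0/7.0 = 5.7143; K_W = (4C−1)/(4C−4)+0.615/C = 1.2667; K_s = 1+0.5/C = 1.0875
F_a = (F_max−F_min)/2 = 50.95 N; F_m = (F_max+F_min)/2 = 79.05 N
τ_a = K_W·8F_aD/(πd³) = 1.2667 × 15.13 = 19.166 MPa
τ_m = K_s·8F_mD/(πd³) = 1.0875 × 23.475 = 25.529 MPa
Goodman: 1/n_f = τ_a/S_se + τ_m/S_su = 19.166/555 + 25.529/1250 = 0.03453 + 0.02042 = 0.054957
n_f = 1/0.054957 = 18.2

18.2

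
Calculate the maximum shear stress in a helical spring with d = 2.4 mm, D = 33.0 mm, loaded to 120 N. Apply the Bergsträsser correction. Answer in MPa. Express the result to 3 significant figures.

Spring index C = D/d = 33.0/2.4 = 13.7500
K_B = (4C+2)/(4C−3) = 57.000/52.000 = 1.0962
τ₀ = 8FD/(πd³) = 8·120·33.0/(π·2.4³) = 31680/43.429 = 729.46 MPa
τ_max = K·τ₀ = 1.0962 × 729.46 = 799.6 MPa

800 MPa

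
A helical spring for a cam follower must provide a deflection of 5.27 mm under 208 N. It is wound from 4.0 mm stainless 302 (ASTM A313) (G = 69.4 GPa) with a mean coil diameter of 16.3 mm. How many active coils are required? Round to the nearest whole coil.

13

Required rate k = F/δ = 208/5.27 = 39.469 N/mm
N_a = Gd⁴/(8D³k) = (69.4×10³ × 4.0⁴)/(8 × 16.3³ × 39.469)
    = 1.77664e+07 / 1.36743e+06 = 12.99 → 13 coils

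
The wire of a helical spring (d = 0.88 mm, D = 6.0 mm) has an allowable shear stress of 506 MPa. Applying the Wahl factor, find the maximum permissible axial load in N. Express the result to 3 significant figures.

18.5 N

C = D/d = 6.0/0.88 = 6.8182
K_W = (4C−1)/(4C−4) + 0.615/C = 26.273/23.273 + 0.0902 = 1.2191
τ_max = K·8FD/(πd³) → F_max = τ_allow·πd³/(8DK)
F_max = 506·π·0.88³/(8·6.0·1.2191) = 1083.3/58.517 = 18.513 N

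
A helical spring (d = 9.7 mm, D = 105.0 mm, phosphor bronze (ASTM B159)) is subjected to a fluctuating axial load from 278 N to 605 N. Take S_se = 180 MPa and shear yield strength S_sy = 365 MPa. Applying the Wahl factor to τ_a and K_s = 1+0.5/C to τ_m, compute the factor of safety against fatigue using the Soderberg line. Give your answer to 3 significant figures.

1.49

C = D/d = 105.0/9.7 = 10.8247; K_W = (4C−1)/(4C−4)+0.615/C = 1.1332; K_s = 1+0.5/C = 1.0462
F_a = (F_max−F_min)/2 = 163.5 N; F_m = (F_max+F_min)/2 = 441.5 N
τ_a = K_W·8F_aD/(πd³) = 1.1332 × 47.9 = 54.278 MPa
τ_m = K_s·8F_mD/(πd³) = 1.0462 × 129.34 = 135.32 MPa
Soderberg: 1/n_f = τ_a/S_se + τ_m/S_sy = 54.278/180 + 135.32/365 = 0.30154 + 0.37073 = 0.67228
n_f = 1/0.67228 = 1.487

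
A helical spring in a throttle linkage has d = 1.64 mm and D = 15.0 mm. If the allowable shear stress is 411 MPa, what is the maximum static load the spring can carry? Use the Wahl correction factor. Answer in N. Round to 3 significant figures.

C = D/d = 15.0/1.64 = 9.1463
K_W = (4C−1)/(4C−4) + 0.615/C = 35.585/32.585 + 0.0672 = 1.1593
τ_max = K·8FD/(πd³) → F_max = τ_allow·πd³/(8DK)
F_max = 411·π·1.64³/(8·15.0·1.1593) = 5695.4/139.12 = 40.94 N

40.9 N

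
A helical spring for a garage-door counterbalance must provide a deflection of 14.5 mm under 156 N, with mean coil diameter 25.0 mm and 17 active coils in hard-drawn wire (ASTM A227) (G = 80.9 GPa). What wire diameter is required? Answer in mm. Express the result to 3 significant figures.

4.10 mm

Required rate k = F/δ = 156/14.5 = 10.759 N/mm
d = (8D³N_a·k / G)^(1/4) = (8·25.0³·17·10.759 / (80.9×10³))^0.25
  = (282.6)^0.25 = 4.1001 mm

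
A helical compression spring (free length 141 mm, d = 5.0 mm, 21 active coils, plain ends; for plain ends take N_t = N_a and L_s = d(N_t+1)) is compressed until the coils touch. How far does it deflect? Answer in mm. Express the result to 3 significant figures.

N_t = 21; L_s = 5.0·22 = 110 mm
δ_solid = L₀ − L_s = 141 − 110 = 31 mm

31.0 mm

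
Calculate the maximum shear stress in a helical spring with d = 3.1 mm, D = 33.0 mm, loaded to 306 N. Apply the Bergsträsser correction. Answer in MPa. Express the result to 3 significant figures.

972 MPa

Spring index C = D/d = 33.0/3.1 = 10.6452
K_B = (4C+2)/(4C−3) = 44.581/39.581 = 1.1263
τ₀ = 8FD/(πd³) = 8·306·33.0/(π·3.1³) = 80784/93.591 = 863.16 MPa
τ_max = K·τ₀ = 1.1263 × 863.16 = 972.2 MPa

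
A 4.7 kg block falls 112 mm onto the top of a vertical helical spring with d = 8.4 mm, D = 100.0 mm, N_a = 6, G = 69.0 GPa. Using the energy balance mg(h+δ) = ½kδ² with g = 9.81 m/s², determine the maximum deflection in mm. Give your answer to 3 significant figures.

45.0 mm

k = Gd⁴/(8D³N_a) = (69.0×10³)(8.4⁴)/(8·100.0³·6) = 7.1569 N/mm
W = mg = 4.7 × 9.81 = 46.107 N
½kδ² − Wδ − Wh = 0 → δ = (W + √(W² + 2kWh))/k
δ = (46.107 + √(2125.9 + 73916.2))/7.1569 = (46.107 + 275.76)/7.1569 = 44.973 mm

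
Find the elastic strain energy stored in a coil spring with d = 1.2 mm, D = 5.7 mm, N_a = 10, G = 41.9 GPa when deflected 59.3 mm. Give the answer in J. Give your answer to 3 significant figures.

k = Gd⁴/(8D³N_a) = (41.9×10³)(1.2⁴)/(8·5.7³·10) = 5.8644 N/mm
U = ½kδ² = 0.5 × 5.8644 × 59.3² = 10311 N·mm = 10.311 J

10.3 J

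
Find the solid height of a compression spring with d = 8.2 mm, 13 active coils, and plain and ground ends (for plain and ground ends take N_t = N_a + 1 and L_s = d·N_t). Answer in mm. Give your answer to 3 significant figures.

plain and ground ends: N_t = N_a + 1 = 13 + 1 = 14
L_s = d·N_t = 8.2 × 14 = 114.8 mm

115 mm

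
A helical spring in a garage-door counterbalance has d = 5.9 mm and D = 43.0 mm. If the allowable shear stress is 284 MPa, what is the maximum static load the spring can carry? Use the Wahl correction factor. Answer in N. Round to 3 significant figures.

443 N

C = D/d = 43.0/5.9 = 7.2881
K_W = (4C−1)/(4C−4) + 0.615/C = 28.153/25.153 + 0.0844 = 1.2037
τ_max = K·8FD/(πd³) → F_max = τ_allow·πd³/(8DK)
F_max = 284·π·5.9³/(8·43.0·1.2037) = 1.8324e+05/414.06 = 442.55 N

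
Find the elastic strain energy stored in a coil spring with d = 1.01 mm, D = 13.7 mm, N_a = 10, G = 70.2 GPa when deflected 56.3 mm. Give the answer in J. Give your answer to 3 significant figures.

0.563 J

k = Gd⁴/(8D³N_a) = (70.2×10³)(1.01⁴)/(8·13.7³·10) = 0.35512 N/mm
U = ½kδ² = 0.5 × 0.35512 × 56.3² = 562.8 N·mm = 0.5628 J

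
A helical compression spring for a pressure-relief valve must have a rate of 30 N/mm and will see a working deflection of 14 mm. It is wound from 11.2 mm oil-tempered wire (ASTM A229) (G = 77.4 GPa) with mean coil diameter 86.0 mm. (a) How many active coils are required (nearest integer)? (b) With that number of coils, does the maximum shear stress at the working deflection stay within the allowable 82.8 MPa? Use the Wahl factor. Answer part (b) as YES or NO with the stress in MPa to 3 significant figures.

N_a = Gd⁴/(8D³k) = (77.4×10³)(11.2⁴)/(8·86.0³·30) = 7.978 → N_a = 8
Actual rate k = Gd⁴/(8D³·8) = 29.918 N/mm
Working load F = kδ = 29.918·14 = 418.86 N
C = 86.0/11.2 = 7.6786; K_W = (4C−1)/(4C−4)+0.615/C = 1.1924
τ_max = K_W·8FD/(πd³) = 1.1924·65.291 = 77.852 MPa
τ_max ≤ 82.8 MPa → acceptable

(a) 8 coils; (b) YES, τ_max = 77.9 MPa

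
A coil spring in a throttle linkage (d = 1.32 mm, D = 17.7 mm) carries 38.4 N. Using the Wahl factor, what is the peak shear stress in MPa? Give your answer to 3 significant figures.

833 MPa

Spring index C = D/d = 17.7/1.32 = 13.4091
K_W = (4C−1)/(4C−4) + 0.615/C = 52.636/49.636 + 0.0459 = 1.1063
τ₀ = 8FD/(πd³) = 8·38.4·17.7/(π·1.32³) = 5437.44/7.2256 = 752.53 MPa
τ_max = K·τ₀ = 1.1063 × 752.53 = 832.52 MPa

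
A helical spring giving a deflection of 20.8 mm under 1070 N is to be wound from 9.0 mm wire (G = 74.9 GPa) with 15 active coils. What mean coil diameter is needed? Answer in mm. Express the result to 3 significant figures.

43.0 mm

Required rate k = F/δ = 1070/20.8 = 51.442 N/mm
D = (Gd⁴/(8N_a·k))^(1/3) = (74.9×10³·9.0⁴/(8·15·51.442))^(1/3)
  = (79606.8)^(1/3) = 43.0180 mm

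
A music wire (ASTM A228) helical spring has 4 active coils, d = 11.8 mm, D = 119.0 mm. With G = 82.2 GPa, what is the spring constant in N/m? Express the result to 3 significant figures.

29600 N/m

k = Gd⁴/(8D³N_a) = (82.2×10³ × 11.8⁴) / (8 × 119.0³ × 4)
  = 1.59368e+09 / 5.39251e+07 = 29.554 N/mm = 29554 N/m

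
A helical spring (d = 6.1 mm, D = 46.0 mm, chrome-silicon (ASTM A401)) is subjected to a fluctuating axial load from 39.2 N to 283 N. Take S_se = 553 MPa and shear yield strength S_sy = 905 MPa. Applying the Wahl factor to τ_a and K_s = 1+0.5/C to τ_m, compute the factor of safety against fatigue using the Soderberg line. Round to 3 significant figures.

4.27

C = D/d = 46.0/6.1 = 7.5410; K_W = (4C−1)/(4C−4)+0.615/C = 1.1962; K_s = 1+0.5/C = 1.0663
F_a = (F_max−F_min)/2 = 121.9 N; F_m = (F_max+F_min)/2 = 161.1 N
τ_a = K_W·8F_aD/(πd³) = 1.1962 × 62.909 = 75.253 MPa
τ_m = K_s·8F_mD/(πd³) = 1.0663 × 83.139 = 88.651 MPa
Soderberg: 1/n_f = τ_a/S_se + τ_m/S_sy = 75.253/553 + 88.651/905 = 0.13608 + 0.09796 = 0.23404
n_f = 1/0.23404 = 4.273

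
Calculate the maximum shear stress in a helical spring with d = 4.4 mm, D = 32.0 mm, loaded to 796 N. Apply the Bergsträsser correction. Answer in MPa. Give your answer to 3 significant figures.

907 MPa

Spring index C = D/d = 32.0/4.4 = 7.2727
K_B = (4C+2)/(4C−3) = 31.091/26.091 = 1.1916
τ₀ = 8FD/(πd³) = 8·796·32.0/(π·4.4³) = 203776/267.61 = 761.46 MPa
τ_max = K·τ₀ = 1.1916 × 761.46 = 907.38 MPa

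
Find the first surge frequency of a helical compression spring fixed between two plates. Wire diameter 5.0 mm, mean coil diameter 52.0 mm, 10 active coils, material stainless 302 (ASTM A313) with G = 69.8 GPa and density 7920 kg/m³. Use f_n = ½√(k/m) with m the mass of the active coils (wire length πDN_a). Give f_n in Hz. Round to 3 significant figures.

k = Gd⁴/(8D³N_a) = (69.8×10³)(5.0⁴)/(8·52.0³·10) = 3.8782 N/mm = 3878.2 N/m
Wire length L = πDN_a = π·52.0·10 = 1633.6 mm
m = ρ·(πd²/4)·L = 7920 × 19.635×10⁻⁶ m² × 1.6336 m = 0.25404 kg
f_n = ½√(k/m) = 0.5·√(3878.2/0.25404) = 0.5·√(15266) = 61.778 Hz

61.8 Hz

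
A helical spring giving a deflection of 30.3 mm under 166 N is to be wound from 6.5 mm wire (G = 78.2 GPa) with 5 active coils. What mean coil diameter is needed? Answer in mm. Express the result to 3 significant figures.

Required rate k = F/δ = 166/30.3 = 5.4785 N/mm
D = (Gd⁴/(8N_a·k))^(1/3) = (78.2×10³·6.5⁴/(8·5·5.4785))^(1/3)
  = (636993)^(1/3) = 86.0422 mm

86.0 mm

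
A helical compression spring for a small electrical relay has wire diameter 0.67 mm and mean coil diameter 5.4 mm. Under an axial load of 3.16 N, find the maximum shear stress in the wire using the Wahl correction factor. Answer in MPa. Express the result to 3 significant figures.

171 MPa

Spring index C = D/d = 5.4/0.67 = 8.0597
K_W = (4C−1)/(4C−4) + 0.615/C = 31.239/28.239 + 0.0763 = 1.1825
τ₀ = 8FD/(πd³) = 8·3.16·5.4/(π·0.67³) = 136.512/0.94487 = 144.48 MPa
τ_max = K·τ₀ = 1.1825 × 144.48 = 170.85 MPa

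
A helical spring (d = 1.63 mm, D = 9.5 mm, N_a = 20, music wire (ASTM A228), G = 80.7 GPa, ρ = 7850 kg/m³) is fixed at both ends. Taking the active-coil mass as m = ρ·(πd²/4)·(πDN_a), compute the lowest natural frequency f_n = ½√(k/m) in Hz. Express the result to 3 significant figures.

k = Gd⁴/(8D³N_a) = (80.7×10³)(1.63⁴)/(8·9.5³·20) = 4.1527 N/mm = 4152.7 N/m
Wire length L = πDN_a = π·9.5·20 = 596.9 mm
m = ρ·(πd²/4)·L = 7850 × 2.0867×10⁻⁶ m² × 0.5969 m = 0.0097777 kg
f_n = ½√(k/m) = 0.5·√(4152.7/0.0097777) = 0.5·√(4.2471e+05) = 325.85 Hz

326 Hz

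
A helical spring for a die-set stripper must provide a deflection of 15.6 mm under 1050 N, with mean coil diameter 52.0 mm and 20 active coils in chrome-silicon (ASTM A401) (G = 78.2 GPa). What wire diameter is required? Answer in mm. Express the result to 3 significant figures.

Required rate k = F/δ = 1050/15.6 = 67.308 N/mm
d = (8D³N_a·k / G)^(1/4) = (8·52.0³·20·67.308 / (78.2×10³))^0.25
  = (19364)^0.25 = 11.7963 mm

11.8 mm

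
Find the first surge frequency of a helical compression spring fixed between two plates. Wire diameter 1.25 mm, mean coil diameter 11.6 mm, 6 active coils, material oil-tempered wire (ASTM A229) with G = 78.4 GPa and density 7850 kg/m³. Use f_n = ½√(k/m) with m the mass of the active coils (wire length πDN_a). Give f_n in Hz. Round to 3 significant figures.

k = Gd⁴/(8D³N_a) = (78.4×10³)(1.25⁴)/(8·11.6³·6) = 2.5547 N/mm = 2554.7 N/m
Wire length L = πDN_a = π·11.6·6 = 218.65 mm
m = ρ·(πd²/4)·L = 7850 × 1.2272×10⁻⁶ m² × 0.21865 m = 0.0021064 kg
f_n = ½√(k/m) = 0.5·√(2554.7/0.0021064) = 0.5·√(1.2128e+06) = 550.64 Hz

551 Hz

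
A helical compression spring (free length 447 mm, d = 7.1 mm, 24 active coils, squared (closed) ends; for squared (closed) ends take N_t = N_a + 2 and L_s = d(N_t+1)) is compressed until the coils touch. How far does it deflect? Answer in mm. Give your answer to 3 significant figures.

255 mm

N_t = 26; L_s = 7.1·27 = 191.7 mm
δ_solid = L₀ − L_s = 447 − 191.7 = 255.3 mm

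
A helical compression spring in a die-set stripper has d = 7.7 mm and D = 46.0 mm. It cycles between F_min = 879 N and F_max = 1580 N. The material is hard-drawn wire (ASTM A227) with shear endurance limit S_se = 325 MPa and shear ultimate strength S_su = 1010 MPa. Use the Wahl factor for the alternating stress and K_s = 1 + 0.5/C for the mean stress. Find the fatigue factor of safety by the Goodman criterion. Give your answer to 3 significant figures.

C = D/d = 46.0/7.7 = 5.9740; K_W = (4C−1)/(4C−4)+0.615/C = 1.2537; K_s = 1+0.5/C = 1.0837
F_a = (F_max−F_min)/2 = 350.5 N; F_m = (F_max+F_min)/2 = 1229.5 N
τ_a = K_W·8F_aD/(πd³) = 1.2537 × 89.932 = 112.75 MPa
τ_m = K_s·8F_mD/(πd³) = 1.0837 × 315.47 = 341.87 MPa
Goodman: 1/n_f = τ_a/S_se + τ_m/S_su = 112.75/325 + 341.87/1010 = 0.34692 + 0.33849 = 0.68541
n_f = 1/0.68541 = 1.459

1.46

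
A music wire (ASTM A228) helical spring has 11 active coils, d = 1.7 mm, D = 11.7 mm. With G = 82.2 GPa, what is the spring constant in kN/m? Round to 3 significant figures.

4.87 kN/m

k = Gd⁴/(8D³N_a) = (82.2×10³ × 1.7⁴) / (8 × 11.7³ × 11)
  = 686543 / 140942 = 4.8711 N/mm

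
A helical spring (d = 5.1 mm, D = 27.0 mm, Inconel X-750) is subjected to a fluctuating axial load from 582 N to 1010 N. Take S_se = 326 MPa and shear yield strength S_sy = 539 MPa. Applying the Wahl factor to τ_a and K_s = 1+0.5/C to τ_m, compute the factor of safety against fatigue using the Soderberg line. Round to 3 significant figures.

C = D/d = 27.0/5.1 = 5.2941; K_W = (4C−1)/(4C−4)+0.615/C = 1.2908; K_s = 1+0.5/C = 1.0944
F_a = (F_max−F_min)/2 = 214 N; F_m = (F_max+F_min)/2 = 796 N
τ_a = K_W·8F_aD/(πd³) = 1.2908 × 110.92 = 143.18 MPa
τ_m = K_s·8F_mD/(πd³) = 1.0944 × 412.58 = 451.54 MPa
Soderberg: 1/n_f = τ_a/S_se + τ_m/S_sy = 143.18/326 + 451.54/539 = 0.43919 + 0.83774 = 1.2769
n_f = 1/1.2769 = 0.7831

0.783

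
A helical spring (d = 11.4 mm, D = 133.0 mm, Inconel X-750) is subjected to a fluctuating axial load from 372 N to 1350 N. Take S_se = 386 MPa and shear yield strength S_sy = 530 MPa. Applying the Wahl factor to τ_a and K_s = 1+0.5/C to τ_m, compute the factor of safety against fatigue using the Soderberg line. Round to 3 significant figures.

1.40

C = D/d = 133.0/11.4 = 11.6667; K_W = (4C−1)/(4C−4)+0.615/C = 1.1230; K_s = 1+0.5/C = 1.0429
F_a = (F_max−F_min)/2 = 489 N; F_m = (F_max+F_min)/2 = 861 N
τ_a = K_W·8F_aD/(πd³) = 1.1230 × 111.79 = 125.54 MPa
τ_m = K_s·8F_mD/(πd³) = 1.0429 × 196.83 = 205.26 MPa
Soderberg: 1/n_f = τ_a/S_se + τ_m/S_sy = 125.54/386 + 205.26/530 = 0.32523 + 0.38728 = 0.71251
n_f = 1/0.71251 = 1.403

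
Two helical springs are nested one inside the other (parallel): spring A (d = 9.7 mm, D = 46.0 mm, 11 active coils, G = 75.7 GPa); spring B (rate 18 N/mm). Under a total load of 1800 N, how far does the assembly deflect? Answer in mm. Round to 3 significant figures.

18.7 mm

k_A = Gd⁴/(8D³N_a) = (75.7×10³)(9.7⁴)/(8·46.0³·11) = 78.24 N/mm
Parallel: k_eq = 78.24 + 18 = 96.24 N/mm
δ = F/k_eq = 1800/96.24 = 18.703 mm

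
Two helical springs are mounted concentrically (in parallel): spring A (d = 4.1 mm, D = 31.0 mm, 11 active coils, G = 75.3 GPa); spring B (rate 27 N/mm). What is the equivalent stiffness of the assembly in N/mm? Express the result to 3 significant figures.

35.1 N/mm

k_A = Gd⁴/(8D³N_a) = (75.3×10³)(4.1⁴)/(8·31.0³·11) = 8.1164 N/mm
Parallel: k_eq = 8.1164 + 27 = 35.116 N/mm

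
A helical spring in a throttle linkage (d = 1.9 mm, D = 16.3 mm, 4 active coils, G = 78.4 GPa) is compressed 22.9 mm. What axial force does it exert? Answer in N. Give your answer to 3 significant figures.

k = Gd⁴/(8D³N_a) = (78.4×10³)(1.9⁴)/(8·16.3³·4) = 7.3725 N/mm
F = k·δ = 7.3725 × 22.9 = 168.83 N

169 N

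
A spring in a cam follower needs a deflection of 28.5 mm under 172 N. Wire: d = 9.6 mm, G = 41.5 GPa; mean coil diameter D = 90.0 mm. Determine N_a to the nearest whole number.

10

Required rate k = F/δ = 172/28.5 = 6.0351 N/mm
N_a = Gd⁴/(8D³k) = (41.5×10³ × 9.6⁴)/(8 × 90.0³ × 6.0351)
    = 3.52479e+08 / 3.51966e+07 = 10.01 → 10 coils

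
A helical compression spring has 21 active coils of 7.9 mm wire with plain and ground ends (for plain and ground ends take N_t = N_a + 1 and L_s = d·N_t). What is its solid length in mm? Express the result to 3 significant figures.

plain and ground ends: N_t = N_a + 1 = 21 + 1 = 22
L_s = d·N_t = 7.9 × 22 = 173.8 mm

174 mm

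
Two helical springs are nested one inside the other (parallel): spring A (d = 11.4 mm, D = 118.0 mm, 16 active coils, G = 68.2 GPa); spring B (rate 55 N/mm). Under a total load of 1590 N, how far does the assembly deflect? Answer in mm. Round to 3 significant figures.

k_A = Gd⁴/(8D³N_a) = (68.2×10³)(11.4⁴)/(8·118.0³·16) = 5.4771 N/mm
Parallel: k_eq = 5.4771 + 55 = 60.477 N/mm
δ = F/k_eq = 1590/60.477 = 26.291 mm

26.3 mm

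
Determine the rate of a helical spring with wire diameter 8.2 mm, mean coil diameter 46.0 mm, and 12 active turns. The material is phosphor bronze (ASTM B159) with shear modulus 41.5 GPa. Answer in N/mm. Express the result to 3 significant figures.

20.1 N/mm

k = Gd⁴/(8D³N_a) = (41.5×10³ × 8.2⁴) / (8 × 46.0³ × 12)
  = 1.87631e+08 / 9.34426e+06 = 20.08 N/mm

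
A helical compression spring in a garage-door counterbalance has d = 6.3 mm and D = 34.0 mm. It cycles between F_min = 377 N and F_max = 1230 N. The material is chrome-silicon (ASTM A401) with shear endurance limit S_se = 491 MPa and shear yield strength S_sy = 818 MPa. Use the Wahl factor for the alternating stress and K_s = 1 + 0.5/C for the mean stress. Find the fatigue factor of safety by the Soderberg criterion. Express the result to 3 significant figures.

C = D/d = 34.0/6.3 = 5.3968; K_W = (4C−1)/(4C−4)+0.615/C = 1.2845; K_s = 1+0.5/C = 1.0926
F_a = (F_max−F_min)/2 = 426.5 N; F_m = (F_max+F_min)/2 = 803.5 N
τ_a = K_W·8F_aD/(πd³) = 1.2845 × 147.68 = 189.7 MPa
τ_m = K_s·8F_mD/(πd³) = 1.0926 × 278.22 = 303.99 MPa
Soderberg: 1/n_f = τ_a/S_se + τ_m/S_sy = 189.7/491 + 303.99/818 = 0.38635 + 0.37163 = 0.75798
n_f = 1/0.75798 = 1.319

1.32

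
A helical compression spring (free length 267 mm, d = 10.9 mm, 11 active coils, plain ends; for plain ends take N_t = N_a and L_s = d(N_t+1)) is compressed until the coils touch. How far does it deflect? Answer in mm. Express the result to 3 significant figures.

N_t = 11; L_s = 10.9·12 = 130.8 mm
δ_solid = L₀ − L_s = 267 − 130.8 = 136.2 mm

136 mm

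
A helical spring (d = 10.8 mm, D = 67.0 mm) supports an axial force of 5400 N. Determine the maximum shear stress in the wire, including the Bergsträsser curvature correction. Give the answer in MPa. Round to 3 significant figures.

899 MPa

Spring index C = D/d = 67.0/10.8 = 6.2037
K_B = (4C+2)/(4C−3) = 26.815/21.815 = 1.2292
τ₀ = 8FD/(πd³) = 8·5400·67.0/(π·10.8³) = 2.8944e+06/3957.5 = 731.37 MPa
τ_max = K·τ₀ = 1.2292 × 731.37 = 899 MPa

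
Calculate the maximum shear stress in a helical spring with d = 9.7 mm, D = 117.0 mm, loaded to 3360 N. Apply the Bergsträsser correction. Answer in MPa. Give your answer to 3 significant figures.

Spring index C = D/d = 117.0/9.7 = 12.0619
K_B = (4C+2)/(4C−3) = 50.247/45.247 = 1.1105
τ₀ = 8FD/(πd³) = 8·3360·117.0/(π·9.7³) = 3.14496e+06/2867.2 = 1096.9 MPa
τ_max = K·τ₀ = 1.1105 × 1096.9 = 1218.1 MPa

1220 MPa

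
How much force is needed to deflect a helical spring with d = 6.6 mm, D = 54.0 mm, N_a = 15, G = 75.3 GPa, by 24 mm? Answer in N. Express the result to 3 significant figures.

k = Gd⁴/(8D³N_a) = (75.3×10³)(6.6⁴)/(8·54.0³·15) = 7.5615 N/mm
F = k·δ = 7.5615 × 24 = 181.48 N

181 N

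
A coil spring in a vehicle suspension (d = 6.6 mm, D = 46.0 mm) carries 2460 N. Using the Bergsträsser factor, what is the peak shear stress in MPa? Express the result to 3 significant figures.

1200 MPa

Spring index C = D/d = 46.0/6.6 = 6.9697
K_B = (4C+2)/(4C−3) = 29.879/24.879 = 1.2010
τ₀ = 8FD/(πd³) = 8·2460·46.0/(π·6.6³) = 905280/903.2 = 1002.3 MPa
τ_max = K·τ₀ = 1.2010 × 1002.3 = 1203.7 MPa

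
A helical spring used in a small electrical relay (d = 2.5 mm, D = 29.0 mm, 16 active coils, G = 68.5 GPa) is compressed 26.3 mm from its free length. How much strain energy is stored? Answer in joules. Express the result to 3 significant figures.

k = Gd⁴/(8D³N_a) = (68.5×10³)(2.5⁴)/(8·29.0³·16) = 0.85713 N/mm
U = ½kδ² = 0.5 × 0.85713 × 26.3² = 296.43 N·mm = 0.29643 J

0.296 J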